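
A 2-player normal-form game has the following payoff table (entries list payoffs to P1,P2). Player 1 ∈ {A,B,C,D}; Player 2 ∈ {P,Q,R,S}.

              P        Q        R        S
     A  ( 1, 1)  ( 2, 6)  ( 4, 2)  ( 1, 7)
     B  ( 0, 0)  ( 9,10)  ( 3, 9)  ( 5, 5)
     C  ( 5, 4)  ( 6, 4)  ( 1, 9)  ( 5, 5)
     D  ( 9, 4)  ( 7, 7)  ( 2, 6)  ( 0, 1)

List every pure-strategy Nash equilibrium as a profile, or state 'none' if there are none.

PSNE = {(B,Q)}

(A,P): not NE [P1→D gives 9>1; P2→S gives 7>1]
(A,Q): not NE [P1→B gives 9>2; P2→S gives 7>6]
(A,R): not NE [P2→S gives 7>2]
(A,S): not NE [P1→C gives 5>1]
(B,P): not NE [P1→D gives 9>0; P2→Q gives 10>0]
(B,Q): NE
(B,R): not NE [P1→A gives 4>3; P2→Q gives 10>9]
(B,S): not NE [P2→Q gives 10>5]
(C,P): not NE [P1→D gives 9>5; P2→R gives 9>4]
(C,Q): not NE [P1→B gives 9>6; P2→R gives 9>4]
(C,R): not NE [P1→A gives 4>1]
(C,S): not NE [P2→R gives 9>5]
(D,P): not NE [P2→Q gives 7>4]
(D,Q): not NE [P1→B gives 9>7]
(D,R): not NE [P1→A gives 4>2; P2→Q gives 7>6]
(D,S): not NE [P1→C gives 5>0; P2→Q gives 7>1]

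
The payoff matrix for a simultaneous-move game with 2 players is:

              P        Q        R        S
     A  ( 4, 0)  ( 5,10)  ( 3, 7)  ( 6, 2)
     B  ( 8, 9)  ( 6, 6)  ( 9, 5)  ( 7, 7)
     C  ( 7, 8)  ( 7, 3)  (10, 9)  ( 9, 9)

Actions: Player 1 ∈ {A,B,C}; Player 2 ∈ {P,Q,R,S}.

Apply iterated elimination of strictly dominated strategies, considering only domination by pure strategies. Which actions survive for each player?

P1 drop A (B beats it: P:8>4 Q:6>5 R:9>3 S:7>6)
P2 drop Q (P beats it: B:9>6 C:8>3)
P1→{B,C} P2→{P,R,S}

Remaining: P1:{B,C} P2:{P,R,S}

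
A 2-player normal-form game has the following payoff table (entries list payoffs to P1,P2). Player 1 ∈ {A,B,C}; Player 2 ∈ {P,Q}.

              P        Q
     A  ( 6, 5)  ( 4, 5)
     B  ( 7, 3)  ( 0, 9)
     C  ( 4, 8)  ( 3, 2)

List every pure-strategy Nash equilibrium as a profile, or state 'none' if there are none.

NE set: (A,Q)

(A,P): not NE [P1→B gives 7>6]
(A,Q): NE
(B,P): not NE [P2→Q gives 9>3]
(B,Q): not NE [P1→A gives 4>0]
(C,P): not NE [P1→B gives 7>4]
(C,Q): not NE [P1→A gives 4>3; P2→P gives 8>2]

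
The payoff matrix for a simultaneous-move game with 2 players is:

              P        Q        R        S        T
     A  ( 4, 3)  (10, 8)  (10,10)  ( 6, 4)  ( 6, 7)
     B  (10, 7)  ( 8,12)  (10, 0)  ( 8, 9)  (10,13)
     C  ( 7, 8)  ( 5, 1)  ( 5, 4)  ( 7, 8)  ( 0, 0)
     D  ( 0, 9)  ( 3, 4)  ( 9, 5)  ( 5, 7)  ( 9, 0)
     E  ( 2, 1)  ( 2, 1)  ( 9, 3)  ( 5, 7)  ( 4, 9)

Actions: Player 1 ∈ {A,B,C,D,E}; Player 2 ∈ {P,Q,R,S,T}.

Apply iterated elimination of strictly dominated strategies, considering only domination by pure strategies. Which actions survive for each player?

P1 drop C (B beats it: P:10>7 Q:8>5 R:10>5 S:8>7 T:10>0)
P1 drop D (B beats it: P:10>0 Q:8>3 R:10>9 S:8>5 T:10>9)
P1 drop E (A beats it: P:4>2 Q:10>2 R:10>9 S:6>5 T:6>4)
P2 drop P (Q beats it: A:8>3 B:12>7)
P2 drop S (Q beats it: A:8>4 B:12>9)
P1→{A,B} P2→{Q,R,T}

Remaining: P1:{A,B} P2:{Q,R,T}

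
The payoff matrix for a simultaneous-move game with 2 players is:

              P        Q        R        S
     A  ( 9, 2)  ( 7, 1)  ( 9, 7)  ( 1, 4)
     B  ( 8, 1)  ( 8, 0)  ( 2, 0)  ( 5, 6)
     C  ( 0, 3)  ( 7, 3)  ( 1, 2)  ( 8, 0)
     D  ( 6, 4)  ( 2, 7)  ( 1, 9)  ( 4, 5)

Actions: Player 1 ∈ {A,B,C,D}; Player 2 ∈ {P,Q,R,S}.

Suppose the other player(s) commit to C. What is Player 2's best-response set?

u_2(P vs C) = 3
u_2(Q vs C) = 3
u_2(R vs C) = 2
u_2(S vs C) = 0
max payoff 3 at {P,Q}

P2 best: {P,Q}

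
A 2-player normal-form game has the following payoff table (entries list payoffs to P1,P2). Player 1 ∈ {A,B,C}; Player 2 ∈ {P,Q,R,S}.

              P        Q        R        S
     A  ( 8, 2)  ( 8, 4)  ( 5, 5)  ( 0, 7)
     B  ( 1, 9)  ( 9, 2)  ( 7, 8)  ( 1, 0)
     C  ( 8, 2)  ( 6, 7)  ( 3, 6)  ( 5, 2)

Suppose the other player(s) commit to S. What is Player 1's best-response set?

BR_1 = {C}

u_1(A vs S) = 0
u_1(B vs S) = 1
u_1(C vs S) = 5
max payoff 5 at {C}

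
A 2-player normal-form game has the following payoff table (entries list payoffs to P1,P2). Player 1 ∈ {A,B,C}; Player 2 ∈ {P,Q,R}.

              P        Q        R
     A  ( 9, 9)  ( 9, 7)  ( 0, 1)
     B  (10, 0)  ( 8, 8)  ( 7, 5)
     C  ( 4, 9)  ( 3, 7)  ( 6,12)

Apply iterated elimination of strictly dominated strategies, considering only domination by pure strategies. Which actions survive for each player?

Remaining: P1:{A,B} P2:{P,Q}

P1 drop C (B beats it: P:10>4 Q:8>3 R:7>6)
P2 drop R (Q beats it: A:7>1 B:8>5)
P1→{A,B} P2→{P,Q}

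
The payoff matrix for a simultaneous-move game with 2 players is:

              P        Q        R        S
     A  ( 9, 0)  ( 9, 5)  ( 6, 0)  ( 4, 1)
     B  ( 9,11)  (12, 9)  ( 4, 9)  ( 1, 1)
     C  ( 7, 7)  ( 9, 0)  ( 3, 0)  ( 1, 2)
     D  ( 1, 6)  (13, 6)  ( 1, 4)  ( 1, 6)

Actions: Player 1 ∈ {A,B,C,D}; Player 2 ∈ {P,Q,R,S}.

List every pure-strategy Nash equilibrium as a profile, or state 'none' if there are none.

NE set: (B,P), (D,Q)

(A,P): not NE [P2→Q gives 5>0]
(A,Q): not NE [P1→D gives 13>9]
(A,R): not NE [P2→Q gives 5>0]
(A,S): not NE [P2→Q gives 5>1]
(B,P): NE
(B,Q): not NE [P1→D gives 13>12; P2→P gives 11>9]
(B,R): not NE [P1→A gives 6>4; P2→P gives 11>9]
(B,S): not NE [P1→A gives 4>1; P2→P gives 11>1]
(C,P): not NE [P1→B gives 9>7]
(C,Q): not NE [P1→D gives 13>9; P2→P gives 7>0]
(C,R): not NE [P1→A gives 6>3; P2→P gives 7>0]
(C,S): not NE [P1→A gives 4>1; P2→P gives 7>2]
(D,P): not NE [P1→B gives 9>1]
(D,Q): NE
(D,R): not NE [P1→A gives 6>1; P2→S gives 6>4]
(D,S): not NE [P1→A gives 4>1]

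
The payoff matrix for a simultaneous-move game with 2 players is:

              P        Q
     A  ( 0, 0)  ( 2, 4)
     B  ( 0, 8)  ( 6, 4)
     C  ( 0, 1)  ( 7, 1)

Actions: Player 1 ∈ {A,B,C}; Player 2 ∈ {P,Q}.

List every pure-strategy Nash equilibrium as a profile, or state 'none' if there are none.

Nash profiles: (B,P), (C,P), (C,Q)

(A,P): not NE [P2→Q gives 4>0]
(A,Q): not NE [P1→C gives 7>2]
(B,P): NE
(B,Q): not NE [P1→C gives 7>6; P2→P gives 8>4]
(C,P): NE
(C,Q): NE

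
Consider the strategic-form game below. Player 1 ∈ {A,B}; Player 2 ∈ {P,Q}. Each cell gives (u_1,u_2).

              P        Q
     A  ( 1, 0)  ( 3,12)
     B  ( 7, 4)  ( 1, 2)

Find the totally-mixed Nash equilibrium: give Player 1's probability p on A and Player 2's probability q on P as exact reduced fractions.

p=1/7, q=1/4

P1 indiff ⇒ q·1+(1-q)·3 = q·7+(1-q)·1 ⇒ q(-6) = (1-q)(-2) ⇒ q = 1/4
P2 indiff ⇒ p·0+(1-p)·4 = p·12+(1-p)·2 ⇒ p(-12) = (1-p)(-2) ⇒ p = 1/7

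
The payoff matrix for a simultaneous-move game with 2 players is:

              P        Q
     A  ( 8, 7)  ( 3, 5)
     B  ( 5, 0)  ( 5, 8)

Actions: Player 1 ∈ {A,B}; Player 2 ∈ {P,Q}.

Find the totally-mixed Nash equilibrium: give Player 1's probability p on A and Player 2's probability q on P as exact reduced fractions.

P1 indiff ⇒ q·8+(1-q)·3 = q·5+(1-q)·5 ⇒ q(3) = (1-q)(2) ⇒ q = 2/5
P2 indiff ⇒ p·7+(1-p)·0 = p·5+(1-p)·8 ⇒ p(2) = (1-p)(8) ⇒ p = 4/5

P1 mixes 4/5 on A; P2 mixes 2/5 on P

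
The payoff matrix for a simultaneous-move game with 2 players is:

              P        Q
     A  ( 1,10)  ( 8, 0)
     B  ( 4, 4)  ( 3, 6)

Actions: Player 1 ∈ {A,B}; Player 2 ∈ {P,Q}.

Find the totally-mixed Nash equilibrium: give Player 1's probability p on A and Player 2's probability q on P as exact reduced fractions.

P1 indiff ⇒ q·1+(1-q)·8 = q·4+(1-q)·3 ⇒ q(-3) = (1-q)(-5) ⇒ q = 5/8
P2 indiff ⇒ p·10+(1-p)·4 = p·0+(1-p)·6 ⇒ p(10) = (1-p)(2) ⇒ p = 1/6

(p,q) = (1/6, 5/8)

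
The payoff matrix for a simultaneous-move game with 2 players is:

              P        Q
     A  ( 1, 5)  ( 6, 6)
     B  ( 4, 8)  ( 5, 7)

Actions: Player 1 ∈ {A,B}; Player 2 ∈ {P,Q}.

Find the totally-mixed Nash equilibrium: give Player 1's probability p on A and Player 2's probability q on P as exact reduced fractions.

P1 indiff ⇒ q·1+(1-q)·6 = q·4+(1-q)·5 ⇒ q(-3) = (1-q)(-1) ⇒ q = 1/4
P2 indiff ⇒ p·5+(1-p)·8 = p·6+(1-p)·7 ⇒ p(-1) = (1-p)(-1) ⇒ p = 1/2

P1 mixes 1/2 on A; P2 mixes 1/4 on P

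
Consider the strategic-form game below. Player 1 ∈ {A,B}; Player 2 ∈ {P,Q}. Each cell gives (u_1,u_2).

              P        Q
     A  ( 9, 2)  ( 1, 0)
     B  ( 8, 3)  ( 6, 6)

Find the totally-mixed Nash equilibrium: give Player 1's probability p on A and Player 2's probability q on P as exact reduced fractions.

P1 indiff ⇒ q·9+(1-q)·1 = q·8+(1-q)·6 ⇒ q(1) = (1-q)(5) ⇒ q = 5/6
P2 indiff ⇒ p·2+(1-p)·3 = p·0+(1-p)·6 ⇒ p(2) = (1-p)(3) ⇒ p = 3/5

p=3/5, q=5/6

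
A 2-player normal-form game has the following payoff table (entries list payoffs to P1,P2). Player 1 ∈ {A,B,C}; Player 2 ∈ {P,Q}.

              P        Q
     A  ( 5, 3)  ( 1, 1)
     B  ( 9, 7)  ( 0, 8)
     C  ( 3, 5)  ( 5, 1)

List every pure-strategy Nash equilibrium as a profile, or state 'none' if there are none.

Equilibria: none

(A,P): not NE [P1→B gives 9>5]
(A,Q): not NE [P1→C gives 5>1; P2→P gives 3>1]
(B,P): not NE [P2→Q gives 8>7]
(B,Q): not NE [P1→C gives 5>0]
(C,P): not NE [P1→B gives 9>3]
(C,Q): not NE [P2→P gives 5>1]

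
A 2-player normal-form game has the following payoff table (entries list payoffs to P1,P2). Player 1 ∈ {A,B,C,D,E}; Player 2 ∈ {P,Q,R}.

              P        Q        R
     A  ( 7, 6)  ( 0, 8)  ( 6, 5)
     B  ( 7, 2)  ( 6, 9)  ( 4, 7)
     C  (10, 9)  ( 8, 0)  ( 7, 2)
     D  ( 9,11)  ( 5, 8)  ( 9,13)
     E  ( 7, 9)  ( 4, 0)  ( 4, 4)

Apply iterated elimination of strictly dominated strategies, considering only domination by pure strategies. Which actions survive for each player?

Survivors P1:{C,D} P2:{P,R}

P1 drop A (C beats it: P:10>7 Q:8>0 R:7>6)
P1 drop B (C beats it: P:10>7 Q:8>6 R:7>4)
P1 drop E (C beats it: P:10>7 Q:8>4 R:7>4)
P2 drop Q (P beats it: C:9>0 D:11>8)
P1→{C,D} P2→{P,R}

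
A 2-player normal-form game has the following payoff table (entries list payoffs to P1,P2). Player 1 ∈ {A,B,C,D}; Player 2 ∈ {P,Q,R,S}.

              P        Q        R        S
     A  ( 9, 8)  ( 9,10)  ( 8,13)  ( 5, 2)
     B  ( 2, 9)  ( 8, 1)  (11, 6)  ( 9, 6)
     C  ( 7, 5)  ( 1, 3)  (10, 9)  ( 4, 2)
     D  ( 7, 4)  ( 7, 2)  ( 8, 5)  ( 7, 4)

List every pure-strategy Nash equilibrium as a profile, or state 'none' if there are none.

No pure NE.

(A,P): not NE [P2→R gives 13>8]
(A,Q): not NE [P2→R gives 13>10]
(A,R): not NE [P1→B gives 11>8]
(A,S): not NE [P1→B gives 9>5; P2→R gives 13>2]
(B,P): not NE [P1→A gives 9>2]
(B,Q): not NE [P1→A gives 9>8; P2→P gives 9>1]
(B,R): not NE [P2→P gives 9>6]
(B,S): not NE [P2→P gives 9>6]
(C,P): not NE [P1→A gives 9>7; P2→R gives 9>5]
(C,Q): not NE [P1→A gives 9>1; P2→R gives 9>3]
(C,R): not NE [P1→B gives 11>10]
(C,S): not NE [P1→B gives 9>4; P2→R gives 9>2]
(D,P): not NE [P1→A gives 9>7; P2→R gives 5>4]
(D,Q): not NE [P1→A gives 9>7; P2→R gives 5>2]
(D,R): not NE [P1→B gives 11>8]
(D,S): not NE [P1→B gives 9>7; P2→R gives 5>4]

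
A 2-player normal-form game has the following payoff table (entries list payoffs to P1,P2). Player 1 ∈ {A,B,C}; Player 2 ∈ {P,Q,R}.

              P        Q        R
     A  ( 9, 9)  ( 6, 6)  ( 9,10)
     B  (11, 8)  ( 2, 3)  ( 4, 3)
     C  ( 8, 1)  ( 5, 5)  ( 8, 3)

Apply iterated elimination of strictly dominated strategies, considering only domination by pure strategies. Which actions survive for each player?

P1 drop C (A beats it: P:9>8 Q:6>5 R:9>8)
P2 drop Q (P beats it: A:9>6 B:8>3)
P1→{A,B} P2→{P,R}

IESDS → P1:{A,B} P2:{P,R}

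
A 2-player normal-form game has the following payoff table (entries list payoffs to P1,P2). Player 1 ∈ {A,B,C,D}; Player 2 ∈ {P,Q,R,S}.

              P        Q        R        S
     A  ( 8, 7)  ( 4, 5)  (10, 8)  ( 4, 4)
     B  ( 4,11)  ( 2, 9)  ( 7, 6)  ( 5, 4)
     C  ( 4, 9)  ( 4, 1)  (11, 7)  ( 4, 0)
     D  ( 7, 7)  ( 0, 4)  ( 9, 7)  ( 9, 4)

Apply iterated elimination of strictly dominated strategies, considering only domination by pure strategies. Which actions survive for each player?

Survivors P1:{A,C} P2:{P,R}

P2 drop Q (P beats it: A:7>5 B:11>9 C:9>1 D:7>4)
P1 drop B (D beats it: P:7>4 R:9>7 S:9>5)
P2 drop S (P beats it: A:7>4 C:9>0 D:7>4)
P1 drop D (A beats it: P:8>7 R:10>9)
P1→{A,C} P2→{P,R}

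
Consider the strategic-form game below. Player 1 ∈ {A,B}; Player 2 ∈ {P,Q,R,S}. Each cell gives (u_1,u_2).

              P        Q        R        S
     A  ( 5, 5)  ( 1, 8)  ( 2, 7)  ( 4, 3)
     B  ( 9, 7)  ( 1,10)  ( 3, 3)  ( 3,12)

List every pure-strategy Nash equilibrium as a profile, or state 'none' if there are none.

(A,P): not NE [P1→B gives 9>5; P2→Q gives 8>5]
(A,Q): NE
(A,R): not NE [P1→B gives 3>2; P2→Q gives 8>7]
(A,S): not NE [P2→Q gives 8>3]
(B,P): not NE [P2→S gives 12>7]
(B,Q): not NE [P2→S gives 12>10]
(B,R): not NE [P2→S gives 12>3]
(B,S): not NE [P1→A gives 4>3]

NE set: (A,Q)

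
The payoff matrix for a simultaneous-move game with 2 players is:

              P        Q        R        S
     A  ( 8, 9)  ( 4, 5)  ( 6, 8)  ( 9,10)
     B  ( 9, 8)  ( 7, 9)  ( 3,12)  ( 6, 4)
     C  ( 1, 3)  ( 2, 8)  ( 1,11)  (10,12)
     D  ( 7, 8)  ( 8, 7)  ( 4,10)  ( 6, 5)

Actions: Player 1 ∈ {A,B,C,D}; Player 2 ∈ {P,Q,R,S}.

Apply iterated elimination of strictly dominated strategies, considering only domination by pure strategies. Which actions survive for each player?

P2 drop Q (R beats it: A:8>5 B:12>9 C:11>8 D:10>7)
P1 drop D (A beats it: P:8>7 R:6>4 S:9>6)
P1→{A,B,C} P2→{P,R,S}

Remaining: P1:{A,B,C} P2:{P,R,S}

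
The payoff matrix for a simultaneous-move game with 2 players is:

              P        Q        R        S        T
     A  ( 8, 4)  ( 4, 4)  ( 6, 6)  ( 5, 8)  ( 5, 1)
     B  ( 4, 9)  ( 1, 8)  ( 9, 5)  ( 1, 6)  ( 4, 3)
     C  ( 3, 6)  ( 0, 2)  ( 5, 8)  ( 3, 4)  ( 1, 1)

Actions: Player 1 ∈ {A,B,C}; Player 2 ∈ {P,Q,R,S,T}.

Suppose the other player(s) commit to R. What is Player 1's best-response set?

argmax u_1 = {B}

u_1(A vs R) = 6
u_1(B vs R) = 9
u_1(C vs R) = 5
max payoff 9 at {B}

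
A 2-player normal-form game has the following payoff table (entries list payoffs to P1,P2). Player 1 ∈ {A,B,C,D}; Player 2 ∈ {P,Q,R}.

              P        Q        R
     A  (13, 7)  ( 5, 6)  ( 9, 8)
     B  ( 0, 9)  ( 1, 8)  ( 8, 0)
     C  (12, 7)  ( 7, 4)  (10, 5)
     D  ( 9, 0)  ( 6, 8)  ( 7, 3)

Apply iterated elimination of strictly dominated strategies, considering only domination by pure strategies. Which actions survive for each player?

P1 drop B (A beats it: P:13>0 Q:5>1 R:9>8)
P1 drop D (C beats it: P:12>9 Q:7>6 R:10>7)
P2 drop Q (P beats it: A:7>6 C:7>4)
P1→{A,C} P2→{P,R}

IESDS → P1:{A,C} P2:{P,R}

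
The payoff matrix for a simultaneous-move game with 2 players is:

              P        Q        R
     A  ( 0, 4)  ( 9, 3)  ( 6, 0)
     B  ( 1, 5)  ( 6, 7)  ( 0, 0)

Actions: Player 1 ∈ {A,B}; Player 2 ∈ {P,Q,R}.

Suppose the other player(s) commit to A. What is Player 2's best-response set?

argmax u_2 = {P}

u_2(P vs A) = 4
u_2(Q vs A) = 3
u_2(R vs A) = 0
max payoff 4 at {P}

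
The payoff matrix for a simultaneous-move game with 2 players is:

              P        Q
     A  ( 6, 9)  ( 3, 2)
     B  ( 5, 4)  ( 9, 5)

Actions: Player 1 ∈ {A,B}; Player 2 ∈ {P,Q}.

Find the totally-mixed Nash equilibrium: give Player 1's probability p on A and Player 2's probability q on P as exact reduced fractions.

P1 indiff ⇒ q·6+(1-q)·3 = q·5+(1-q)·9 ⇒ q(1) = (1-q)(6) ⇒ q = 6/7
P2 indiff ⇒ p·9+(1-p)·4 = p·2+(1-p)·5 ⇒ p(7) = (1-p)(1) ⇒ p = 1/8

(p,q) = (1/8, 6/7)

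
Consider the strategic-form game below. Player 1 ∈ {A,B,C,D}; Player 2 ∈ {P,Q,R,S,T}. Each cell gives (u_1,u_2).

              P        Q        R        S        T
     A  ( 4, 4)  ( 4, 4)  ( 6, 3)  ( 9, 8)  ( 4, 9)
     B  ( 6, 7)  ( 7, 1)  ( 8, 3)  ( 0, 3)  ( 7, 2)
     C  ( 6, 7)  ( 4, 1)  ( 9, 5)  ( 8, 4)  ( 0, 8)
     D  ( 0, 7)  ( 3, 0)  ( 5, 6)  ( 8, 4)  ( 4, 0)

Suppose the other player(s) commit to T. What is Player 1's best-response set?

P1 best: {B}

u_1(A vs T) = 4
u_1(B vs T) = 7
u_1(C vs T) = 0
u_1(D vs T) = 4
max payoff 7 at {B}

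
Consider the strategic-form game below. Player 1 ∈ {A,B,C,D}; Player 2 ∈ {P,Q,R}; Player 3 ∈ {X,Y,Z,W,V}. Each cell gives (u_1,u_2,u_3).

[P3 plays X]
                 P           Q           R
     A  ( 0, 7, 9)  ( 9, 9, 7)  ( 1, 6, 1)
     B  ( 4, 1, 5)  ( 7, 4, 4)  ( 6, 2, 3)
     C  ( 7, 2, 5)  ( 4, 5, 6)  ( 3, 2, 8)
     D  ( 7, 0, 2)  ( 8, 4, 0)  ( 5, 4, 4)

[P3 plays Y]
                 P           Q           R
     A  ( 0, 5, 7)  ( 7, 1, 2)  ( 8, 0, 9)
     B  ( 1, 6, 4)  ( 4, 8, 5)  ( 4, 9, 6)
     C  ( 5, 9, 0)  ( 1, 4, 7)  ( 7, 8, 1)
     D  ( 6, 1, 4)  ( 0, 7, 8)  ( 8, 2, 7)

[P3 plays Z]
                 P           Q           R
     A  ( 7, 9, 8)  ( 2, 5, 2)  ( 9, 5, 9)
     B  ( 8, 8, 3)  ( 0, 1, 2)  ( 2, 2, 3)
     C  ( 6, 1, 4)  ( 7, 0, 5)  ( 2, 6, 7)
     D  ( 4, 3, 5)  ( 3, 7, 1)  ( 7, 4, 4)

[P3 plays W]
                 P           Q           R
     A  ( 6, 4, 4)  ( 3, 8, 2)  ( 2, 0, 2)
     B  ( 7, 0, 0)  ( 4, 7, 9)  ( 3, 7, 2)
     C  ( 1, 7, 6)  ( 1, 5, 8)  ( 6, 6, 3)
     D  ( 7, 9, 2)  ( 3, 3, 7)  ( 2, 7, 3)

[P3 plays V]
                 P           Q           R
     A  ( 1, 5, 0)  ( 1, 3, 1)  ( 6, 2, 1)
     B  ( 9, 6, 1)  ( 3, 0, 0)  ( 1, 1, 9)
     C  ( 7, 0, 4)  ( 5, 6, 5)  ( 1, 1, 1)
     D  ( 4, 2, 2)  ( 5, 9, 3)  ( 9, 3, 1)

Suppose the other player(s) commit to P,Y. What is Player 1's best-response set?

u_1(A vs P,Y) = 0
u_1(B vs P,Y) = 1
u_1(C vs P,Y) = 5
u_1(D vs P,Y) = 6
max payoff 6 at {D}

argmax u_1 = {D}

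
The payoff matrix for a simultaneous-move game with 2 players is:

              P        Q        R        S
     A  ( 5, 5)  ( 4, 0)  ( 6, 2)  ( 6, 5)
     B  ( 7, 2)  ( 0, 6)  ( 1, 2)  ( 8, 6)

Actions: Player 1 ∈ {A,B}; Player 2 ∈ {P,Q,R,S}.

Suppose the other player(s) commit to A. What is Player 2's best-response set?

P2 best: {P,S}

u_2(P vs A) = 5
u_2(Q vs A) = 0
u_2(R vs A) = 2
u_2(S vs A) = 5
max payoff 5 at {P,S}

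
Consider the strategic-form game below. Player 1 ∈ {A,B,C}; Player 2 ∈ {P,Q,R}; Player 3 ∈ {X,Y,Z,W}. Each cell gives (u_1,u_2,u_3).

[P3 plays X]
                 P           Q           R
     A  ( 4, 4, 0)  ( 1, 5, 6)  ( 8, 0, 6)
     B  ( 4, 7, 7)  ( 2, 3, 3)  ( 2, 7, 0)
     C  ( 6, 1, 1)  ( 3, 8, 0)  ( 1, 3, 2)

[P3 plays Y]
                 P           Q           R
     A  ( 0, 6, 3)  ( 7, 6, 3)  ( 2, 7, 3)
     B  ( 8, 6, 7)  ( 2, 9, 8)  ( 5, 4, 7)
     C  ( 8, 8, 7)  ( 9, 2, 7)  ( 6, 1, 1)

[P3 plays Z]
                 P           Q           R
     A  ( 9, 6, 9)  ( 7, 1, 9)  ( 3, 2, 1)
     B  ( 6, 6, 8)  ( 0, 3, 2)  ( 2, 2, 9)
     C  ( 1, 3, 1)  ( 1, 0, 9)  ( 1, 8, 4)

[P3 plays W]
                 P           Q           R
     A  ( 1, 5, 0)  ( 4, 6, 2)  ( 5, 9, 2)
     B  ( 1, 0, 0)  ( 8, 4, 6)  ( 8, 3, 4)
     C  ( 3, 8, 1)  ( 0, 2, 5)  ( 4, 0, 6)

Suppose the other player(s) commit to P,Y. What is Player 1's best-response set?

u_1(A vs P,Y) = 0
u_1(B vs P,Y) = 8
u_1(C vs P,Y) = 8
max payoff 8 at {B,C}

P1 best: {B,C}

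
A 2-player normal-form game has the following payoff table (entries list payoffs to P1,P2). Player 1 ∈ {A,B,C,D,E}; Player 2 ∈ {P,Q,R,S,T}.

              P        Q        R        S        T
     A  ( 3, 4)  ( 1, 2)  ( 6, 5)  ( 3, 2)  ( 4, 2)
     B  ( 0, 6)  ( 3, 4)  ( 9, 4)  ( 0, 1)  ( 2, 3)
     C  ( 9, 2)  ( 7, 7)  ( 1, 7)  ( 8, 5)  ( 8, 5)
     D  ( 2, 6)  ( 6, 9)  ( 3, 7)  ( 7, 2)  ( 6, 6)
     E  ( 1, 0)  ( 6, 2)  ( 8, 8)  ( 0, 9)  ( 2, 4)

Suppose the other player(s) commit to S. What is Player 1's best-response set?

P1 best: {C}

u_1(A vs S) = 3
u_1(B vs S) = 0
u_1(C vs S) = 8
u_1(D vs S) = 7
u_1(E vs S) = 0
max payoff 8 at {C}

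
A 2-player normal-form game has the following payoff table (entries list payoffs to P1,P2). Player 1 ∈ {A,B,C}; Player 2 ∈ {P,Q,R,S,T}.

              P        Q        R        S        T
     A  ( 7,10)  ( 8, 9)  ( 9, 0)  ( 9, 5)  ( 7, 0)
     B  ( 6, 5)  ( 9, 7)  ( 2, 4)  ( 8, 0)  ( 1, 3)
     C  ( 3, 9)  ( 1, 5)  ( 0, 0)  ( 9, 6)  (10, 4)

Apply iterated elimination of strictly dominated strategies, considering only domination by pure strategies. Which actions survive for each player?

Remaining: P1:{A,B} P2:{P,Q}

P2 drop R (P beats it: A:10>0 B:5>4 C:9>0)
P2 drop S (P beats it: A:10>5 B:5>0 C:9>6)
P2 drop T (P beats it: A:10>0 B:5>3 C:9>4)
P1 drop C (A beats it: P:7>3 Q:8>1)
P1→{A,B} P2→{P,Q}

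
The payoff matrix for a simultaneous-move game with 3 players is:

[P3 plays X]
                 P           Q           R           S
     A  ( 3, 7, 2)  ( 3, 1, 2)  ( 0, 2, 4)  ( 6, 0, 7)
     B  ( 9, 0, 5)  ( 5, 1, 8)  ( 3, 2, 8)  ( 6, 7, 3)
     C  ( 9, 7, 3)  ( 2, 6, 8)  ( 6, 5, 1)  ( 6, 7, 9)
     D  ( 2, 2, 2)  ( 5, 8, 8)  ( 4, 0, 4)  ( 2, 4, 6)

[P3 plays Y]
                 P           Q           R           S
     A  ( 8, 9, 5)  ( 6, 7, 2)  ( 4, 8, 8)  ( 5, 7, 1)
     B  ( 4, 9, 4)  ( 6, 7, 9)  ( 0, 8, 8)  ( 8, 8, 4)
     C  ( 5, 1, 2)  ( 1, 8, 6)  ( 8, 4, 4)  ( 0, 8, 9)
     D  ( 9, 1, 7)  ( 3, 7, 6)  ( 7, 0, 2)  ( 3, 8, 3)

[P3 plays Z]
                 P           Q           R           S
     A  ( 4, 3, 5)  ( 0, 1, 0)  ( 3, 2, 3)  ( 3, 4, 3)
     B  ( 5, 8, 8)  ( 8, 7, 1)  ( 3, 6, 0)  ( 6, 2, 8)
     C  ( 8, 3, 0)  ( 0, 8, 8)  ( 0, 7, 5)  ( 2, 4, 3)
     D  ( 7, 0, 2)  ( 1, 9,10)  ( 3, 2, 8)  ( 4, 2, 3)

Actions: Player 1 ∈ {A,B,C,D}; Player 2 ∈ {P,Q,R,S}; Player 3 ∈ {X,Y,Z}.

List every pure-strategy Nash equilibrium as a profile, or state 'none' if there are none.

NE set: (C,P,X), (C,S,X)

(A,P,X): not NE [P1→C gives 9>3; P3→Z gives 5>2]
(A,P,Y): not NE [P1→D gives 9>8]
(A,P,Z): not NE [P1→C gives 8>4; P2→S gives 4>3]
(A,Q,X): not NE [P1→D gives 5>3; P2→P gives 7>1]
(A,Q,Y): not NE [P2→P gives 9>7]
(A,Q,Z): not NE [P1→B gives 8>0; P2→S gives 4>1; P3→Y gives 2>0]
(A,R,X): not NE [P1→C gives 6>0; P2→P gives 7>2; P3→Y gives 8>4]
(A,R,Y): not NE [P1→C gives 8>4; P2→P gives 9>8]
(A,R,Z): not NE [P2→S gives 4>2; P3→Y gives 8>3]
(A,S,X): not NE [P2→P gives 7>0]
(A,S,Y): not NE [P1→B gives 8>5; P2→P gives 9>7; P3→X gives 7>1]
(A,S,Z): not NE [P1→B gives 6>3; P3→X gives 7>3]
(B,P,X): not NE [P2→S gives 7>0; P3→Z gives 8>5]
(B,P,Y): not NE [P1→D gives 9>4; P3→Z gives 8>4]
(B,P,Z): not NE [P1→C gives 8>5]
(B,Q,X): not NE [P2→S gives 7>1; P3→Y gives 9>8]
(B,Q,Y): not NE [P2→P gives 9>7]
(B,Q,Z): not NE [P2→P gives 8>7; P3→Y gives 9>1]
(B,R,X): not NE [P1→C gives 6>3; P2→S gives 7>2]
(B,R,Y): not NE [P1→C gives 8>0; P2→P gives 9>8]
(B,R,Z): not NE [P2→P gives 8>6; P3→Y gives 8>0]
(B,S,X): not NE [P3→Z gives 8>3]
(B,S,Y): not NE [P2→P gives 9>8; P3→Z gives 8>4]
(B,S,Z): not NE [P2→P gives 8>2]
(C,P,X): NE
(C,P,Y): not NE [P1→D gives 9>5; P2→S gives 8>1; P3→X gives 3>2]
(C,P,Z): not NE [P2→Q gives 8>3; P3→X gives 3>0]
(C,Q,X): not NE [P1→D gives 5>2; P2→S gives 7>6]
(C,Q,Y): not NE [P1→B gives 6>1; P3→Z gives 8>6]
(C,Q,Z): not NE [P1→B gives 8>0]
(C,R,X): not NE [P2→S gives 7>5; P3→Z gives 5>1]
(C,R,Y): not NE [P2→S gives 8>4; P3→Z gives 5>4]
(C,R,Z): not NE [P1→D gives 3>0; P2→Q gives 8>7]
(C,S,X): NE
(C,S,Y): not NE [P1→B gives 8>0]
(C,S,Z): not NE [P1→B gives 6>2; P2→Q gives 8>4; P3→Y gives 9>3]
(D,P,X): not NE [P1→C gives 9>2; P2→Q gives 8>2; P3→Y gives 7>2]
(D,P,Y): not NE [P2→S gives 8>1]
(D,P,Z): not NE [P1→C gives 8>7; P2→Q gives 9>0; P3→Y gives 7>2]
(D,Q,X): not NE [P3→Z gives 10>8]
(D,Q,Y): not NE [P1→B gives 6>3; P2→S gives 8>7; P3→Z gives 10>6]
(D,Q,Z): not NE [P1→B gives 8>1]
(D,R,X): not NE [P1→C gives 6>4; P2→Q gives 8>0; P3→Z gives 8>4]
(D,R,Y): not NE [P1→C gives 8>7; P2→S gives 8>0; P3→Z gives 8>2]
(D,R,Z): not NE [P2→Q gives 9>2]
(D,S,X): not NE [P1→C gives 6>2; P2→Q gives 8>4]
(D,S,Y): not NE [P1→B gives 8>3; P3→X gives 6>3]
(D,S,Z): not NE [P1→B gives 6>4; P2→Q gives 9>2; P3→X gives 6>3]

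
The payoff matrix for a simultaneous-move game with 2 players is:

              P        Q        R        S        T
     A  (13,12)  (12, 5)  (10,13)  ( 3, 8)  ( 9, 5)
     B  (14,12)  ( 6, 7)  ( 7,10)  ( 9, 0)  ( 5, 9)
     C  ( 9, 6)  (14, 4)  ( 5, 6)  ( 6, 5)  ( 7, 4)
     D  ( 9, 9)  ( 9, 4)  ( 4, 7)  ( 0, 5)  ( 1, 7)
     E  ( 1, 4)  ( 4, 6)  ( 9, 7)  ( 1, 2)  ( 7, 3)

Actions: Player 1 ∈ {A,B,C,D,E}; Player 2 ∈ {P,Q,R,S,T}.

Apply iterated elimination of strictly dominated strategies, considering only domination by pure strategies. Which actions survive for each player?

P1 drop D (A beats it: P:13>9 Q:12>9 R:10>4 S:3>0 T:9>1)
P1 drop E (A beats it: P:13>1 Q:12>4 R:10>9 S:3>1 T:9>7)
P2 drop Q (P beats it: A:12>5 B:12>7 C:6>4)
P2 drop S (P beats it: A:12>8 B:12>0 C:6>5)
P1 drop C (A beats it: P:13>9 R:10>5 T:9>7)
P2 drop T (P beats it: A:12>5 B:12>9)
P1→{A,B} P2→{P,R}

Survivors P1:{A,B} P2:{P,R}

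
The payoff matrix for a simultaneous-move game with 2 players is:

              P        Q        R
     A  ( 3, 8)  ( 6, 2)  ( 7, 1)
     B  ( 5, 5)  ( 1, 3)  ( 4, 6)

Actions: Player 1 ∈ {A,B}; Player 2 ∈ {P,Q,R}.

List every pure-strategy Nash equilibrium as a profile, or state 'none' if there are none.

PSNE: ∅

(A,P): not NE [P1→B gives 5>3]
(A,Q): not NE [P2→P gives 8>2]
(A,R): not NE [P2→P gives 8>1]
(B,P): not NE [P2→R gives 6>5]
(B,Q): not NE [P1→A gives 6>1; P2→R gives 6>3]
(B,R): not NE [P1→A gives 7>4]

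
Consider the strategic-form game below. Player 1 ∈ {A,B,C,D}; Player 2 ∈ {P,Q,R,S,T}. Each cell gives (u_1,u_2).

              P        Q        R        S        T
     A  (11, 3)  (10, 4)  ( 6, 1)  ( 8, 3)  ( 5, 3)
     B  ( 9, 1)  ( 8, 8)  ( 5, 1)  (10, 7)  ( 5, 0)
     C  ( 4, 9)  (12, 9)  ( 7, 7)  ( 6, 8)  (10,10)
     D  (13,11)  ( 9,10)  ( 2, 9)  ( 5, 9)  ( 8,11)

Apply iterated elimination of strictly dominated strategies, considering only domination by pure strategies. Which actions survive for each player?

Survivors P1:{A,C,D} P2:{P,Q,T}

P2 drop R (Q beats it: A:4>1 B:8>1 C:9>7 D:10>9)
P2 drop S (Q beats it: A:4>3 B:8>7 C:9>8 D:10>9)
P1 drop B (D beats it: P:13>9 Q:9>8 T:8>5)
P1→{A,C,D} P2→{P,Q,T}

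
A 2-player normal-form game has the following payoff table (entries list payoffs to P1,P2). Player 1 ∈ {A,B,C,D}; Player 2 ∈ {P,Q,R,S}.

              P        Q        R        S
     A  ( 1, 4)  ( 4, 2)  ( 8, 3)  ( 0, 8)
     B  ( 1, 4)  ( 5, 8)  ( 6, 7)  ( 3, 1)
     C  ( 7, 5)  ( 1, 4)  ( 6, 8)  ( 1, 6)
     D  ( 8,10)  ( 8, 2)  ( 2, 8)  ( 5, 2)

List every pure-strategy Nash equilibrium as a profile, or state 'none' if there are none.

(A,P): not NE [P1→D gives 8>1; P2→S gives 8>4]
(A,Q): not NE [P1→D gives 8>4; P2→S gives 8>2]
(A,R): not NE [P2→S gives 8>3]
(A,S): not NE [P1→D gives 5>0]
(B,P): not NE [P1→D gives 8>1; P2→Q gives 8>4]
(B,Q): not NE [P1→D gives 8>5]
(B,R): not NE [P1→A gives 8>6; P2→Q gives 8>7]
(B,S): not NE [P1→D gives 5>3; P2→Q gives 8>1]
(C,P): not NE [P1→D gives 8>7; P2→R gives 8>5]
(C,Q): not NE [P1→D gives 8>1; P2→R gives 8>4]
(C,R): not NE [P1→A gives 8>6]
(C,S): not NE [P1→D gives 5>1; P2→R gives 8>6]
(D,P): NE
(D,Q): not NE [P2→P gives 10>2]
(D,R): not NE [P1→A gives 8>2; P2→P gives 10>8]
(D,S): not NE [P2→P gives 10>2]

Nash profiles: (D,P)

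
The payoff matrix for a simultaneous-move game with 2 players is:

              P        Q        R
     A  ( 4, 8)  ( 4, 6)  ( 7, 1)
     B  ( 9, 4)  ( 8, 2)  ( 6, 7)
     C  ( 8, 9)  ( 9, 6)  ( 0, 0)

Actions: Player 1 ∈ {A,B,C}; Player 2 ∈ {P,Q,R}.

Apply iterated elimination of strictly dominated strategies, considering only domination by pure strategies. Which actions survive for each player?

IESDS → P1:{A,B} P2:{P,R}

P2 drop Q (P beats it: A:8>6 B:4>2 C:9>6)
P1 drop C (B beats it: P:9>8 R:6>0)
P1→{A,B} P2→{P,R}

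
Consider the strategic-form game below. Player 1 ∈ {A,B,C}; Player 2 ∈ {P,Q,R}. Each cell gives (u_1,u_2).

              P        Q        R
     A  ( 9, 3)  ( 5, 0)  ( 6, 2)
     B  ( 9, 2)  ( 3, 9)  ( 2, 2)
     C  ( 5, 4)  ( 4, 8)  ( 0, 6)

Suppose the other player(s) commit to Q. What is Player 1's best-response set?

u_1(A vs Q) = 5
u_1(B vs Q) = 3
u_1(C vs Q) = 4
max payoff 5 at {A}

BR_1 = {A}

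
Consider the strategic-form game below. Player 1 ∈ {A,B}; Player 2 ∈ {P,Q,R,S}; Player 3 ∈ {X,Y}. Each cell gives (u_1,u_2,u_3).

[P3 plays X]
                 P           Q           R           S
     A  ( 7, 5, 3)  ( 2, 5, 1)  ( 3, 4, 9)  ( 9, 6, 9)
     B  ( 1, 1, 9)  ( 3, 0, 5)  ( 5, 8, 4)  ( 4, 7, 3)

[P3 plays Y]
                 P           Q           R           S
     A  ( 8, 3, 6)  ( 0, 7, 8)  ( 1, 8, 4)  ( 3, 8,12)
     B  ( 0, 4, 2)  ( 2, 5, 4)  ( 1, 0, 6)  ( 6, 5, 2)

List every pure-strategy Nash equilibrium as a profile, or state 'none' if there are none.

(A,P,X): not NE [P2→S gives 6>5; P3→Y gives 6>3]
(A,P,Y): not NE [P2→S gives 8>3]
(A,Q,X): not NE [P1→B gives 3>2; P2→S gives 6>5; P3→Y gives 8>1]
(A,Q,Y): not NE [P1→B gives 2>0; P2→S gives 8>7]
(A,R,X): not NE [P1→B gives 5>3; P2→S gives 6>4]
(A,R,Y): not NE [P3→X gives 9>4]
(A,S,X): not NE [P3→Y gives 12>9]
(A,S,Y): not NE [P1→B gives 6>3]
(B,P,X): not NE [P1→A gives 7>1; P2→R gives 8>1]
(B,P,Y): not NE [P1→A gives 8>0; P2→S gives 5>4; P3→X gives 9>2]
(B,Q,X): not NE [P2→R gives 8>0]
(B,Q,Y): not NE [P3→X gives 5>4]
(B,R,X): not NE [P3→Y gives 6>4]
(B,R,Y): not NE [P2→S gives 5>0]
(B,S,X): not NE [P1→A gives 9>4; P2→R gives 8>7]
(B,S,Y): not NE [P3→X gives 3>2]

Equilibria: none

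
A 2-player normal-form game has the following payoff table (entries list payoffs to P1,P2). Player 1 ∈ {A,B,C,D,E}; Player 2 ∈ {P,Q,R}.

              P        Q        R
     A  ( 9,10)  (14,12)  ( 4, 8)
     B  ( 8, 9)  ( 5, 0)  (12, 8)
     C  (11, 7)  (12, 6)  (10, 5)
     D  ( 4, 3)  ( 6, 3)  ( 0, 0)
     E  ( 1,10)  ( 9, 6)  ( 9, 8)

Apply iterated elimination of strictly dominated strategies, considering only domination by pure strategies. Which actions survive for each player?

Survivors P1:{A,C} P2:{P,Q}

P1 drop D (A beats it: P:9>4 Q:14>6 R:4>0)
P1 drop E (C beats it: P:11>1 Q:12>9 R:10>9)
P2 drop R (P beats it: A:10>8 B:9>8 C:7>5)
P1 drop B (A beats it: P:9>8 Q:14>5)
P1→{A,C} P2→{P,Q}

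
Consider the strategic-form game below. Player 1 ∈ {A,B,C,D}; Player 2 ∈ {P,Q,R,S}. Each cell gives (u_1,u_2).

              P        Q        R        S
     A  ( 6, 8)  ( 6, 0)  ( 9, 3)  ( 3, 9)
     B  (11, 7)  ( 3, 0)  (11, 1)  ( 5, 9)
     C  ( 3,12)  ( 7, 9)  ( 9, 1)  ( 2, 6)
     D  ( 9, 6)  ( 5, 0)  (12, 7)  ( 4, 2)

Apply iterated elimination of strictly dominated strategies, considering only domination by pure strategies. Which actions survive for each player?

P2 drop Q (P beats it: A:8>0 B:7>0 C:12>9 D:6>0)
P1 drop A (B beats it: P:11>6 R:11>9 S:5>3)
P1 drop C (B beats it: P:11>3 R:11>9 S:5>2)
P1→{B,D} P2→{P,R,S}

IESDS → P1:{B,D} P2:{P,R,S}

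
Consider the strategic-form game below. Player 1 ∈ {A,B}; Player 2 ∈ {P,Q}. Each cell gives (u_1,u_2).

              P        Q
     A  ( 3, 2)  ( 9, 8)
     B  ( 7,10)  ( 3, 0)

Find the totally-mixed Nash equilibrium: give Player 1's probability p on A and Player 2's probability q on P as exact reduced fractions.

P1 indiff ⇒ q·3+(1-q)·9 = q·7+(1-q)·3 ⇒ q(-4) = (1-q)(-6) ⇒ q = 3/5
P2 indiff ⇒ p·2+(1-p)·10 = p·8+(1-p)·0 ⇒ p(-6) = (1-p)(-10) ⇒ p = 5/8

(p,q) = (5/8, 3/5)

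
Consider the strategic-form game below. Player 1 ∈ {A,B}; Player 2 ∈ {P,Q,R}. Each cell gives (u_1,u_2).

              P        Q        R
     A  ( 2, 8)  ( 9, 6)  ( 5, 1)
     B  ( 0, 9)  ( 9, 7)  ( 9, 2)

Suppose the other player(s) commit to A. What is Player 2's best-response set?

BR_2 = {P}

u_2(P vs A) = 8
u_2(Q vs A) = 6
u_2(R vs A) = 1
max payoff 8 at {P}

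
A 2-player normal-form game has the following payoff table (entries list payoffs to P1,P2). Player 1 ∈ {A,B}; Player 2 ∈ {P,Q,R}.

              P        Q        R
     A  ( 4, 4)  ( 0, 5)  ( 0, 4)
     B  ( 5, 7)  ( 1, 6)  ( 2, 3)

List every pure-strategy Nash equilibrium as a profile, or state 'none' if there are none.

(A,P): not NE [P1→B gives 5>4; P2→Q gives 5>4]
(A,Q): not NE [P1→B gives 1>0]
(A,R): not NE [P1→B gives 2>0; P2→Q gives 5>4]
(B,P): NE
(B,Q): not NE [P2→P gives 7>6]
(B,R): not NE [P2→P gives 7>3]

NE set: (B,P)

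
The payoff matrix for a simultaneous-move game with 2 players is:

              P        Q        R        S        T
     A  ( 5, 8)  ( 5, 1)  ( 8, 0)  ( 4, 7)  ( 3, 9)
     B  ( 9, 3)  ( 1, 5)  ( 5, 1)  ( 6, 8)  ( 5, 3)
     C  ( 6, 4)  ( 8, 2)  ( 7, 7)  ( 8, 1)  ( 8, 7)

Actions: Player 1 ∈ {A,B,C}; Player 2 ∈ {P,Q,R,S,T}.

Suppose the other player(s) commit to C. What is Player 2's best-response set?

argmax u_2 = {R,T}

u_2(P vs C) = 4
u_2(Q vs C) = 2
u_2(R vs C) = 7
u_2(S vs C) = 1
u_2(T vs C) = 7
max payoff 7 at {R,T}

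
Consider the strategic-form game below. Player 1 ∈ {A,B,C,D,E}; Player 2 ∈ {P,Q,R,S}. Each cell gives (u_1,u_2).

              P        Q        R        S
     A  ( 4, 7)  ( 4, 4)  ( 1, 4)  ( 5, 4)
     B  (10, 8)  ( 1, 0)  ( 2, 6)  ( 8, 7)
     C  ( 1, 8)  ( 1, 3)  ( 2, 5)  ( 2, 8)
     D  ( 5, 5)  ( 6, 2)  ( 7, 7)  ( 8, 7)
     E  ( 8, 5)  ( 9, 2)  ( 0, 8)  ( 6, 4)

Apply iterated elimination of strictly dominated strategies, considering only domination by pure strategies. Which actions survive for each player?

Survivors P1:{B,D} P2:{P,R,S}

P1 drop A (D beats it: P:5>4 Q:6>4 R:7>1 S:8>5)
P1 drop C (D beats it: P:5>1 Q:6>1 R:7>2 S:8>2)
P2 drop Q (P beats it: B:8>0 D:5>2 E:5>2)
P1 drop E (B beats it: P:10>8 R:2>0 S:8>6)
P1→{B,D} P2→{P,R,S}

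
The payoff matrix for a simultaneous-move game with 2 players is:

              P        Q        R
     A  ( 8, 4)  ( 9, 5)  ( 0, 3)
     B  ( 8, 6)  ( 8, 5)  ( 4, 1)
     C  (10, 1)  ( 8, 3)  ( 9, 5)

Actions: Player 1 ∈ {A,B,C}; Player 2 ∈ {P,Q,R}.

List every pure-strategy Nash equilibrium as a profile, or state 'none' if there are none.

(A,P): not NE [P1→C gives 10>8; P2→Q gives 5>4]
(A,Q): NE
(A,R): not NE [P1→C gives 9>0; P2→Q gives 5>3]
(B,P): not NE [P1→C gives 10>8]
(B,Q): not NE [P1→A gives 9>8; P2→P gives 6>5]
(B,R): not NE [P1→C gives 9>4; P2→P gives 6>1]
(C,P): not NE [P2→R gives 5>1]
(C,Q): not NE [P1→A gives 9>8; P2→R gives 5>3]
(C,R): NE

NE set: (A,Q), (C,R)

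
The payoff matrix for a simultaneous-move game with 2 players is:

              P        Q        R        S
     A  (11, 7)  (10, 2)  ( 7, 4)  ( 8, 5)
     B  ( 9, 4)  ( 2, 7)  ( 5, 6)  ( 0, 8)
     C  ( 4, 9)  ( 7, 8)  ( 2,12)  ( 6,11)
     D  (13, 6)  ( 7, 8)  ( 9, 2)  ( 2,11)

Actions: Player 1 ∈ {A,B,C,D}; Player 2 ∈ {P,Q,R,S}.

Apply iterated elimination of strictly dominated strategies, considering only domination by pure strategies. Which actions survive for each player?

Remaining: P1:{A,D} P2:{P,S}

P1 drop B (A beats it: P:11>9 Q:10>2 R:7>5 S:8>0)
P1 drop C (A beats it: P:11>4 Q:10>7 R:7>2 S:8>6)
P2 drop Q (S beats it: A:5>2 D:11>8)
P2 drop R (P beats it: A:7>4 D:6>2)
P1→{A,D} P2→{P,S}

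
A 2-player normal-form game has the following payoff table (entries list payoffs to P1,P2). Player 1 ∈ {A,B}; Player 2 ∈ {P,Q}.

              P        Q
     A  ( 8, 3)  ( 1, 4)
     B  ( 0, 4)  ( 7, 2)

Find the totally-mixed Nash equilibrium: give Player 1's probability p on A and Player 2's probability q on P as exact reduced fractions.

(p,q) = (2/3, 3/7)

P1 indiff ⇒ q·8+(1-q)·1 = q·0+(1-q)·7 ⇒ q(8) = (1-q)(6) ⇒ q = 3/7
P2 indiff ⇒ p·3+(1-p)·4 = p·4+(1-p)·2 ⇒ p(-1) = (1-p)(-2) ⇒ p = 2/3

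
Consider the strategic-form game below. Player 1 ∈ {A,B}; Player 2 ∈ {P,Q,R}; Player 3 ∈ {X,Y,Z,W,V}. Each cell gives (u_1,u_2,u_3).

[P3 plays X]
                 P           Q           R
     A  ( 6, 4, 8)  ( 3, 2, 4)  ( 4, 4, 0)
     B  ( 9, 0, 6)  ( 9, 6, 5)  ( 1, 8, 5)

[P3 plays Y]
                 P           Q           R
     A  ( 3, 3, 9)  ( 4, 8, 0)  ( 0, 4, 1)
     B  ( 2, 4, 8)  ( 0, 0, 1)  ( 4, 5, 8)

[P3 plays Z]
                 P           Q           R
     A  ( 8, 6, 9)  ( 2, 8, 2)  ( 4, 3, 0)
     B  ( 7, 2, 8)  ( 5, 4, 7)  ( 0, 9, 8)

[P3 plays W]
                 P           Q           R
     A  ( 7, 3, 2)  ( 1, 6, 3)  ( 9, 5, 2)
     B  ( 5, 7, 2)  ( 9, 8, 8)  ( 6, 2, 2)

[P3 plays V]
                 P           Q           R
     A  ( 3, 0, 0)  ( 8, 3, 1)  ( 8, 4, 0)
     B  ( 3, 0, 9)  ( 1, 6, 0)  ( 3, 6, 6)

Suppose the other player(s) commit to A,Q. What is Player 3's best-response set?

BR_3 = {X}

u_3(X vs A,Q) = 4
u_3(Y vs A,Q) = 0
u_3(Z vs A,Q) = 2
u_3(W vs A,Q) = 3
u_3(V vs A,Q) = 1
max payoff 4 at {X}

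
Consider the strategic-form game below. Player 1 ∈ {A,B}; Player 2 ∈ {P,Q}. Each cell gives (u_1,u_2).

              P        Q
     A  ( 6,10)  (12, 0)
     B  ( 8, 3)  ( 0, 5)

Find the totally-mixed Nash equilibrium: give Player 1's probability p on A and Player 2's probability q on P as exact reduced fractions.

p=1/6, q=6/7

P1 indiff ⇒ q·6+(1-q)·12 = q·8+(1-q)·0 ⇒ q(-2) = (1-q)(-12) ⇒ q = 6/7
P2 indiff ⇒ p·10+(1-p)·3 = p·0+(1-p)·5 ⇒ p(10) = (1-p)(2) ⇒ p = 1/6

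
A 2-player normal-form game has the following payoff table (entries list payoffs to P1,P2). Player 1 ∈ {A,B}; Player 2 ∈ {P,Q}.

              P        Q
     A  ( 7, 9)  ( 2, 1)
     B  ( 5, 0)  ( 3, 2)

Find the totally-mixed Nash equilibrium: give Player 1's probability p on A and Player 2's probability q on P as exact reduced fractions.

P1 indiff ⇒ q·7+(1-q)·2 = q·5+(1-q)·3 ⇒ q(2) = (1-q)(1) ⇒ q = 1/3
P2 indiff ⇒ p·9+(1-p)·0 = p·1+(1-p)·2 ⇒ p(8) = (1-p)(2) ⇒ p = 1/5

P1 mixes 1/5 on A; P2 mixes 1/3 on P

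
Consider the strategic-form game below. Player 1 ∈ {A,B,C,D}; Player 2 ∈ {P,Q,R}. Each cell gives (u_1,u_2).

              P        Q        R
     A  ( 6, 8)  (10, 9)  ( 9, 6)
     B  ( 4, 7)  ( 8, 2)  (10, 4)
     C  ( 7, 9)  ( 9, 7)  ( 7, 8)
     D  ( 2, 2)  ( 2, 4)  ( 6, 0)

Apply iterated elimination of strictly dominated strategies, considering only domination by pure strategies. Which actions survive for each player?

Remaining: P1:{A,C} P2:{P,Q}

P1 drop D (A beats it: P:6>2 Q:10>2 R:9>6)
P2 drop R (P beats it: A:8>6 B:7>4 C:9>8)
P1 drop B (A beats it: P:6>4 Q:10>8)
P1→{A,C} P2→{P,Q}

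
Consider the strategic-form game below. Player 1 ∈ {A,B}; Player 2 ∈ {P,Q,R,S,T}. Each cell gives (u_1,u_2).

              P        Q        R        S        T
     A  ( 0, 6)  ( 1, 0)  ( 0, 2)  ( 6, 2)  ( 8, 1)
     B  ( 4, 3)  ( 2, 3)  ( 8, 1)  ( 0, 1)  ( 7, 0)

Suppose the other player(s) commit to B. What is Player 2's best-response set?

BR_2 = {P,Q}

u_2(P vs B) = 3
u_2(Q vs B) = 3
u_2(R vs B) = 1
u_2(S vs B) = 1
u_2(T vs B) = 0
max payoff 3 at {P,Q}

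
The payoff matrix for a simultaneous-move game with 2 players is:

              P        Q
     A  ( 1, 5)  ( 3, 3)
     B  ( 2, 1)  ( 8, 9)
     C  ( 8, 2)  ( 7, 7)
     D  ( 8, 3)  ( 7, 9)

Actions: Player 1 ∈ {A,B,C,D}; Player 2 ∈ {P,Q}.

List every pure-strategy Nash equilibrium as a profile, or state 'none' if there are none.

(A,P): not NE [P1→D gives 8>1]
(A,Q): not NE [P1→B gives 8>3; P2→P gives 5>3]
(B,P): not NE [P1→D gives 8>2; P2→Q gives 9>1]
(B,Q): NE
(C,P): not NE [P2→Q gives 7>2]
(C,Q): not NE [P1→B gives 8>7]
(D,P): not NE [P2→Q gives 9>3]
(D,Q): not NE [P1→B gives 8>7]

PSNE = {(B,Q)}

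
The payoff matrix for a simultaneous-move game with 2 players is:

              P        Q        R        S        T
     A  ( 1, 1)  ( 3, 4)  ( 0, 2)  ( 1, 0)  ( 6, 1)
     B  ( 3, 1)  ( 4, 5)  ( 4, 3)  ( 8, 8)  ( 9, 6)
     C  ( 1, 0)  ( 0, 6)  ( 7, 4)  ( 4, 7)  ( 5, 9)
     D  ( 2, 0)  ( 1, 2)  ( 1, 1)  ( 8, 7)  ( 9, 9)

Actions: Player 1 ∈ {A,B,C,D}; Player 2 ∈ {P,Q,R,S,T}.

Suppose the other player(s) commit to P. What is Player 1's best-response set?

argmax u_1 = {B}

u_1(A vs P) = 1
u_1(B vs P) = 3
u_1(C vs P) = 1
u_1(D vs P) = 2
max payoff 3 at {B}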